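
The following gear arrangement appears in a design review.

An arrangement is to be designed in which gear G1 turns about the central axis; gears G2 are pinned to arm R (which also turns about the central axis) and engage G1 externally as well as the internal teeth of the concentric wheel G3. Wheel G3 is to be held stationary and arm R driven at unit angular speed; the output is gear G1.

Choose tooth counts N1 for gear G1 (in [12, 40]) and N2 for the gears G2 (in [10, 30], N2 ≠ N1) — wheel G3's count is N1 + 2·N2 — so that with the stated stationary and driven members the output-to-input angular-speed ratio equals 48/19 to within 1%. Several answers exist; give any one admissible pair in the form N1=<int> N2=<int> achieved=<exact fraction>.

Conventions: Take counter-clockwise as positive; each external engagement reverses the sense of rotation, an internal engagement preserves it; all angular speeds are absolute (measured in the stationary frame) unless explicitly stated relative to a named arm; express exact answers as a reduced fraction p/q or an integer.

N1=38 N2=10 achieved=48/19

design class (target 48/19): planetary set
Willis with ω_ring = 0: ω_sun/ω_arm = (N1+N3)/N1; set equal to 48/19  ⇒  N3/N1 = 48/19 − 1 = 29/19
N3 = N1 + 2·N2  ⇒  N2/N1 = (N3/N1 − 1)/2 = (29/19 − 1)/2 = 5/19
smallest multiple with N1 ≥ 12 and N2 ≥ 10: k = 2  ⇒  N1 = 2·19 = 38, N2 = 2·5 = 10 (N1 ≤ 40, N2 ≤ 30, N2 ≠ N1 ✓), N3 = 38 + 2·10 = 58
check: (N1+N3)/N1 with N1 = 38, N3 = 58 gives 48/19; |achieved − target| = 0 ≤ 12/475 ✓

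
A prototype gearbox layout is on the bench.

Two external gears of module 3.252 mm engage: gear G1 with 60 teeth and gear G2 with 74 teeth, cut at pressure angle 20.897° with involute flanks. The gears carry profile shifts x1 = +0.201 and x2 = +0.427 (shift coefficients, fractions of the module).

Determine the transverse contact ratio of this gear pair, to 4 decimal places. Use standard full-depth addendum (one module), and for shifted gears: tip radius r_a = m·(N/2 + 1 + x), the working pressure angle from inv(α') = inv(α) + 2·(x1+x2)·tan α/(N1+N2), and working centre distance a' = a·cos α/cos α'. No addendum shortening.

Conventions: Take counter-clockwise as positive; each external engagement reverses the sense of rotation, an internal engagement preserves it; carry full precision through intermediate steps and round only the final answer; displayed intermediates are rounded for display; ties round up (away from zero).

topology: single-mesh involute geometry — m = 3.252, 60T/74T pair
base radii: r_b1 = 91.142811, r_b2 = 112.409467
tip radii: r_a1 = 101.465652, r_a2 = 124.964604
inv(α') = inv(20.897°) + 2·(+0.201+0.427)·tan α/(60+74) = 0.02066011  ⇒  α' = 22.21058°
a' = a·cos α / cos α' = 217.8840·cos 20.897°/cos 22.21058° = 219.866168
action lengths: √(r_a1²−r_b1²) = 44.589983, √(r_a2²−r_b2²) = 54.591795
base pitch p_b = π·m·cos α = 9.544453
CR = (44.589983 + 54.591795 − 219.866168·sin 22.21058°)/9.544453 = 1.683679
contact ratio ≈ 1.6837

1.6837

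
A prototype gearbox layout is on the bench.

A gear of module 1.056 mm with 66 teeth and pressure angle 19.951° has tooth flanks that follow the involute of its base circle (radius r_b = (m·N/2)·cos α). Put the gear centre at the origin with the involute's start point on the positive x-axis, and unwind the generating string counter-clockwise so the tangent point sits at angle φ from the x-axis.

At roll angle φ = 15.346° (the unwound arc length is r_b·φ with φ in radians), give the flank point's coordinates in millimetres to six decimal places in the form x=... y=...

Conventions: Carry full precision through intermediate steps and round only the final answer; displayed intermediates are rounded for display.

class = single-mesh tooth geometry [base-circle involute, m = 1.056, 66T]
pitch radius r_p = m·N/2 = 1.056·66/2 = 34.848000
base radius r_b = r_p·cos α = 34.848000·cos 19.951° = 32.756589
roll angle φ = 15.346° = 0.26783823 rad
x = r_b·(cos φ + φ·sin φ) = 33.910537
y = r_b·(sin φ − φ·cos φ) = 0.208294

x=33.910537 y=0.208294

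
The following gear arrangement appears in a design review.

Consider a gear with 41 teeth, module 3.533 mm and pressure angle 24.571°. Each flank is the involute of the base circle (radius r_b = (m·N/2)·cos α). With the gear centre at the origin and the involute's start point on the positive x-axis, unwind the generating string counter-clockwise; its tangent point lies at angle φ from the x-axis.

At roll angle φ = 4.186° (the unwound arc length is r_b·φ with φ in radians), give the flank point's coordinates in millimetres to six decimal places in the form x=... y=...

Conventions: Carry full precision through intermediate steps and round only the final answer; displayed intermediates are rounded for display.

x=66.043598 y=0.008558

recognized (one wheel, involute flank): single-mesh tooth geometry, m = 3.533, N = 41
pitch radius r_p = m·N/2 = 3.533·41/2 = 72.426500
base radius r_b = r_p·cos α = 72.426500·cos 24.571° = 65.868041
roll angle φ = 4.186° = 0.07305948 rad
x = r_b·(cos φ + φ·sin φ) = 66.043598
y = r_b·(sin φ − φ·cos φ) = 0.008558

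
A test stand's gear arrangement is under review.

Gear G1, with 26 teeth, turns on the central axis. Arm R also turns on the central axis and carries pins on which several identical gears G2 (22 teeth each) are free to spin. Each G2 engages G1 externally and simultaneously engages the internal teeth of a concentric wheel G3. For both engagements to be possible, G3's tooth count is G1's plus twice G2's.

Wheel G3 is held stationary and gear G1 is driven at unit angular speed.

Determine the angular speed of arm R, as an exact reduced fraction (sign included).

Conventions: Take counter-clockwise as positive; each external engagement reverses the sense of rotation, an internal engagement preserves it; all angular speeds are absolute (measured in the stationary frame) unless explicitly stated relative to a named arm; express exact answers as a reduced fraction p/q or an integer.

recognized (axles ride arm R): planetary set, 26/22/70 teeth
ring teeth: 26 + 2·22 = 70
26(ω_sun−ω_arm) = −70(ω_ring−ω_arm),  ω_ring = 0, ω_sun = 1
26(1−ω_arm) = −70(0−ω_arm)  ⇒  96·ω_arm = 26  ⇒  ω_arm = 13/48
exact speed ratio = 13/48

13/48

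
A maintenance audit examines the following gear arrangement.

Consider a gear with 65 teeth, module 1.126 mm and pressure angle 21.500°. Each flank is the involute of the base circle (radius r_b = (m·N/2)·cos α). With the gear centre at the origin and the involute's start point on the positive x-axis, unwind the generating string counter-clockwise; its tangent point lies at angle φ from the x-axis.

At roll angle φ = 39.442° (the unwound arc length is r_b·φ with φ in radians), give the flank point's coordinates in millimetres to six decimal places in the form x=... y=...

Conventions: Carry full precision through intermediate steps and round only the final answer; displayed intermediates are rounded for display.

x=41.185285 y=3.529925

recognized (one wheel, involute flank): single-mesh tooth geometry, m = 1.126, N = 65
pitch radius r_p = m·N/2 = 1.126·65/2 = 36.595000
base radius r_b = r_p·cos α = 36.595000·cos 21.500° = 34.048631
roll angle φ = 39.442° = 0.68839276 rad
x = r_b·(cos φ + φ·sin φ) = 41.185285
y = r_b·(sin φ − φ·cos φ) = 3.529925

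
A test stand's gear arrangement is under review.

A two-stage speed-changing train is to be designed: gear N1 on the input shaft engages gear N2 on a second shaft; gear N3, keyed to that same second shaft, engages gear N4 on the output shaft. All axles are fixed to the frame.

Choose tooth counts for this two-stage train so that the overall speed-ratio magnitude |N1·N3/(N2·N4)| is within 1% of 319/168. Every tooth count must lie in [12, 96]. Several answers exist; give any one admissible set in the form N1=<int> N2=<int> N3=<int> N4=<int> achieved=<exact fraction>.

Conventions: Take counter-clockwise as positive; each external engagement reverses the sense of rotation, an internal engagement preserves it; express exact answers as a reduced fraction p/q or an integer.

class = fixed-axis compound train [2-stage, 319/168 wanted]
target = 319/168 in lowest terms: an exact hit needs N1·N3 = k·319 and N2·N4 = k·168 for one integer k, every count in [12, 96]; additionally prefer no 1:1 stage (N1 ≠ N2, N3 ≠ N4)
k = 1: no 1:1-free in-range split of k·319 and k·168 into factor pairs; take k = 2
k = 2: N1·N3 = 638 = 22·29, N2·N4 = 336 = 12·28
achieved = 22·29/(12·28) = 319/168; |achieved − target| = 0 ≤ 319/16800 ✓

N1=22 N2=12 N3=29 N4=28 achieved=319/168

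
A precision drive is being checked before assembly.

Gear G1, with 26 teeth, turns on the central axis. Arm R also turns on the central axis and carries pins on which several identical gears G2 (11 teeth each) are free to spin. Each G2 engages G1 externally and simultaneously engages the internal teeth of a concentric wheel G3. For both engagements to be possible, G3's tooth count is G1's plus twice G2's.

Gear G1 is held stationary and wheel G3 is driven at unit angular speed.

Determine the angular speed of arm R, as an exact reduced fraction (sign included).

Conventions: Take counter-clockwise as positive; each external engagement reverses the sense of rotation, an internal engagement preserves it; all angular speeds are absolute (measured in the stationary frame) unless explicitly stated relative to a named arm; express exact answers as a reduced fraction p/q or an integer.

class = planetary set [G3 = 26+2·11 = 48; Willis about the carrier]
ring teeth: 26 + 2·11 = 48
26(ω_sun−ω_arm) = −48(ω_ring−ω_arm),  ω_sun = 0, ω_ring = 1
26(0−ω_arm) = −48(1−ω_arm)  ⇒  74·ω_arm = 48  ⇒  ω_arm = 24/37
exact speed ratio = 24/37

24/37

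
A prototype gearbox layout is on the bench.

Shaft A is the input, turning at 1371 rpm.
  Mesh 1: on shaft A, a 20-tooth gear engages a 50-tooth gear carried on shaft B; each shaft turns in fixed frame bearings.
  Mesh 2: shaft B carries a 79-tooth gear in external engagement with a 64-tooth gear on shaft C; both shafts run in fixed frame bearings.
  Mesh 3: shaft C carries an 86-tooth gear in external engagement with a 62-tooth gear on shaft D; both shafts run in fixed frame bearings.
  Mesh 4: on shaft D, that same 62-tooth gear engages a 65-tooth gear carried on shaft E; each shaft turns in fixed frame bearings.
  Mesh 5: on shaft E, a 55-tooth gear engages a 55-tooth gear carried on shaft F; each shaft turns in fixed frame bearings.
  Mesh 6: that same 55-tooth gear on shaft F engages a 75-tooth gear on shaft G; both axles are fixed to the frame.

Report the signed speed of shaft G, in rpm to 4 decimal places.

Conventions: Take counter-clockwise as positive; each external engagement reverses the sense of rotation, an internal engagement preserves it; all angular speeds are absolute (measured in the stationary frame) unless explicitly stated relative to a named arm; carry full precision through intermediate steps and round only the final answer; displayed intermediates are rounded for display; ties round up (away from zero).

+656.7969 rpm

class = fixed-axis compound train [6 meshes; 6 ratios multiply, 6 sense flips]
mesh 1 [20T→50T]: ω = 1371.0000×20/50 = 548.4000 rpm, sense flips to −
mesh 2 [79T→64T]: ω = 548.4000×79/64 = 676.9313 rpm, sense flips to +
mesh 3 [86T→62T]: ω = 676.9313×86/62 = 938.9692 rpm, sense flips to −
mesh 4 [62T→65T]: ω = 938.9692×62/65 = 895.6321 rpm, sense flips to +
mesh 5 [55T→55T]: ω = 895.6321×55/55 = 895.6321 rpm, sense flips to −
mesh 6 [55T→75T]: ω = 895.6321×55/75 = 656.7969 rpm, sense flips to +
signed output speed = +656.7969 rpm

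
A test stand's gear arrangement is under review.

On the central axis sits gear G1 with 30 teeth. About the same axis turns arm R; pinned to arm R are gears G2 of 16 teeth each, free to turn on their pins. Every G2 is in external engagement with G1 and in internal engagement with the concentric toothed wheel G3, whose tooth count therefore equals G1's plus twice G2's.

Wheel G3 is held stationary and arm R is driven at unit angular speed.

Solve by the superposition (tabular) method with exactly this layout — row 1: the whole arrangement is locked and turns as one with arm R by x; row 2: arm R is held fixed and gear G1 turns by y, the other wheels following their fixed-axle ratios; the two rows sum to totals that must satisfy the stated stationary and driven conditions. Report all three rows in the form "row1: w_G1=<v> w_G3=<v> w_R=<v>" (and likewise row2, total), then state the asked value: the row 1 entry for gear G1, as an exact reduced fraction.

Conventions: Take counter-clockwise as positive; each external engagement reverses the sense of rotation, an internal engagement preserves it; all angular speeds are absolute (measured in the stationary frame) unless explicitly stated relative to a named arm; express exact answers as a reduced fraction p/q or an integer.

row1: w_G1=1 w_G3=1 w_R=1
row2: w_G1=31/15 w_G3=-1 w_R=0
total: w_G1=46/15 w_G3=0 w_R=1
asked value: 1

class = planetary set [G3 = 30+2·16 = 62; Willis about the carrier]
row 1 (train locked, turned with arm): all members turn x
row 2: sun turns y, ring = −(30/62)·y, arm 0
boundary: total ω_ring = x − (30/62)·y = 0 and total ω_arm = x = 1  ⇒  y = 31/15, x = 1
row 2 ring = −(30/62)·31/15 = -1
totals (row 1 + row 2): sun 1 + 31/15 = 46/15, ring 1 + (-1) = 0, arm 1 + 0 = 1
asked cell (row1, sun) = 1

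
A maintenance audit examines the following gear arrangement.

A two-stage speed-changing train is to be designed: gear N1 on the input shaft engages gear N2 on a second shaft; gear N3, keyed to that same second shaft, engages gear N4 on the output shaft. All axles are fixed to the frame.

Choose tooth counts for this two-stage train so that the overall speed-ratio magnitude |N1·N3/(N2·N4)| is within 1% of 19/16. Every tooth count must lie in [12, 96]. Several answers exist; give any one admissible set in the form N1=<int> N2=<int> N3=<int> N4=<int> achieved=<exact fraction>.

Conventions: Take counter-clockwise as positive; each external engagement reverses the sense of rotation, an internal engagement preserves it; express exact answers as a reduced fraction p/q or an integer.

design class (target 19/16): fixed-axis compound train
target = 19/16 in lowest terms: an exact hit needs N1·N3 = k·19 and N2·N4 = k·16 for one integer k, every count in [12, 96]; additionally prefer no 1:1 stage (N1 ≠ N2, N3 ≠ N4)
k = 1…11: no 1:1-free in-range split of k·19 and k·16 into factor pairs; take k = 12
k = 12: N1·N3 = 228 = 12·19, N2·N4 = 192 = 16·12
achieved = 12·19/(16·12) = 19/16; |achieved − target| = 0 ≤ 19/1600 ✓

N1=12 N2=16 N3=19 N4=12 achieved=19/16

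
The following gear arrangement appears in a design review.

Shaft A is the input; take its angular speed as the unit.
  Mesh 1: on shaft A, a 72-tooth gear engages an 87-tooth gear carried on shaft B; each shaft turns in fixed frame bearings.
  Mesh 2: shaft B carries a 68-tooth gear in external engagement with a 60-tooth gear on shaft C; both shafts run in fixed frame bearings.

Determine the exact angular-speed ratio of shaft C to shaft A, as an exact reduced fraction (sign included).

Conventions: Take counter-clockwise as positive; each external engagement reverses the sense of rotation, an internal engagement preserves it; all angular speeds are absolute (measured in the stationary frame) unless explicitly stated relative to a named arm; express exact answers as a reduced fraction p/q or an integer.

class = fixed-axis compound train [2 meshes; 2 ratios multiply, 2 sense flips]
mesh 1 [72T→87T]: running ratio 24/29, sense −
mesh 2 [68T→60T]: running ratio 136/145, sense +
ω_out/ω_in = 136/145

136/145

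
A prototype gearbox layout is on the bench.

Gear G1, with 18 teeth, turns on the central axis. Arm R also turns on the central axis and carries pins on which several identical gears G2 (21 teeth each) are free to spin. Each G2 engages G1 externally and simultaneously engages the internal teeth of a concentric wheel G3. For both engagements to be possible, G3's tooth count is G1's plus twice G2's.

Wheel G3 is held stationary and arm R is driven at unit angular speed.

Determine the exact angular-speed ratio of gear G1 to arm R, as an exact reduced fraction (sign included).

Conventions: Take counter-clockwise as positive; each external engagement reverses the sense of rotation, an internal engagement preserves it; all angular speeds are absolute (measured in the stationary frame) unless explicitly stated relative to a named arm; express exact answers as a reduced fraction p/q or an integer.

13/3

recognized (axles ride arm R): planetary set, 18/21/60 teeth
ring teeth: 18 + 2·21 = 60
18(ω_sun−ω_arm) = −60(ω_ring−ω_arm),  ω_ring = 0, ω_arm = 1
ω_sun = 1 − (60/18)(0−1) = 13/3
ω_out/ω_in = 13/3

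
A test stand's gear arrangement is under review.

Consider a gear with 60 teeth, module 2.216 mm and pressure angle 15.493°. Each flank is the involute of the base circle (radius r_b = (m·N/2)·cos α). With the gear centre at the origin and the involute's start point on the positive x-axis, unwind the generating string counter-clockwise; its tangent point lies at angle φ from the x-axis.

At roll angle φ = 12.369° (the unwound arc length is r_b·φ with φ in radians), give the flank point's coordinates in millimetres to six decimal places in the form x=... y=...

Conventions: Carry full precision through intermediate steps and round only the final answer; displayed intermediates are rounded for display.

class = single-mesh tooth geometry [base-circle involute, m = 2.216, 60T]
pitch radius r_p = m·N/2 = 2.216·60/2 = 66.480000
base radius r_b = r_p·cos α = 66.480000·cos 15.493° = 64.064323
roll angle φ = 12.369° = 0.21587978 rad
x = r_b·(cos φ + φ·sin φ) = 65.539804
y = r_b·(sin φ − φ·cos φ) = 0.213848

x=65.539804 y=0.213848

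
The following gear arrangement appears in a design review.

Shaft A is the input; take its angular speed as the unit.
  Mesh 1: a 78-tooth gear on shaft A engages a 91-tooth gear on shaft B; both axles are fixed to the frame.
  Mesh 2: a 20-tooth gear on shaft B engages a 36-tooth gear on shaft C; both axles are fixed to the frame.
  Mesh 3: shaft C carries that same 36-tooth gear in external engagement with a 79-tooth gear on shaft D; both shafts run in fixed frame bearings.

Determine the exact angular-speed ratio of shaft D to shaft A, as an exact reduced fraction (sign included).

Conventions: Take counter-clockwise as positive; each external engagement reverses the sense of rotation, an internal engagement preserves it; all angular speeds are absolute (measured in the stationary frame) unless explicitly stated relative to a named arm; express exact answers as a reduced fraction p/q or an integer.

-120/553

class = fixed-axis compound train [3 meshes; 3 ratios multiply, 3 sense flips]
mesh 1 [78T→91T]: running ratio 6/7, sense −
mesh 2 [20T→36T]: running ratio 10/21, sense +
mesh 3 [36T→79T]: running ratio 120/553, sense −
ω_out/ω_in = -120/553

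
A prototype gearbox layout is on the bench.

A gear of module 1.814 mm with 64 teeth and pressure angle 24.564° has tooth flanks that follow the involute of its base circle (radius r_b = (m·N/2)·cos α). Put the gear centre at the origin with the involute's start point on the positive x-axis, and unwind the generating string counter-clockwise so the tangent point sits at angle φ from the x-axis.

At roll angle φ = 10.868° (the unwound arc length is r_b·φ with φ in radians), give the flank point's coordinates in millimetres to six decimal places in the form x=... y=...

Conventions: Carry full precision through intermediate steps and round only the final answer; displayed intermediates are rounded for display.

recognized (one wheel, involute flank): single-mesh tooth geometry, m = 1.814, N = 64
pitch radius r_p = m·N/2 = 1.814·64/2 = 58.048000
base radius r_b = r_p·cos α = 58.048000·cos 24.564° = 52.794510
roll angle φ = 10.868° = 0.18968238 rad
x = r_b·(cos φ + φ·sin φ) = 53.735742
y = r_b·(sin φ − φ·cos φ) = 0.119670

x=53.735742 y=0.119670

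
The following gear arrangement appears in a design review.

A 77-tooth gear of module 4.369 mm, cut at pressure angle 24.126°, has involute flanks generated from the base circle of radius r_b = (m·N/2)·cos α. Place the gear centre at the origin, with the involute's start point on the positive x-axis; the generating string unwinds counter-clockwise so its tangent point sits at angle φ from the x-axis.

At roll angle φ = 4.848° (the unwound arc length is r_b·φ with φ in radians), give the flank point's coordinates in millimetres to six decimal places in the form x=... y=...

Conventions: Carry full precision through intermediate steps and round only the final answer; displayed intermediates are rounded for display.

single-mesh involute tooth geometry (77T wheel at module 4.369)
pitch radius r_p = m·N/2 = 4.369·77/2 = 168.206500
base radius r_b = r_p·cos α = 168.206500·cos 24.126° = 153.513458
roll angle φ = 4.848° = 0.08461356 rad
x = r_b·(cos φ + φ·sin φ) = 154.062012
y = r_b·(sin φ − φ·cos φ) = 0.030977

x=154.062012 y=0.030977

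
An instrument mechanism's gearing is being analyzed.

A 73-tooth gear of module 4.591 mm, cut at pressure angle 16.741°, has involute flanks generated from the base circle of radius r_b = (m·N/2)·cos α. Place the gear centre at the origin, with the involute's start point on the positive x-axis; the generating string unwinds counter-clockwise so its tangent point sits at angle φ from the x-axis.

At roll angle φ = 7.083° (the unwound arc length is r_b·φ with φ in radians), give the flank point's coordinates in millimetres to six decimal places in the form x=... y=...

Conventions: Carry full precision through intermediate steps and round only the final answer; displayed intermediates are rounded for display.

x=161.690744 y=0.100900

recognized (one wheel, involute flank): single-mesh tooth geometry, m = 4.591, N = 73
pitch radius r_p = m·N/2 = 4.591·73/2 = 167.571500
base radius r_b = r_p·cos α = 167.571500·cos 16.741° = 160.469253
roll angle φ = 7.083° = 0.12362167 rad
x = r_b·(cos φ + φ·sin φ) = 161.690744
y = r_b·(sin φ − φ·cos φ) = 0.100900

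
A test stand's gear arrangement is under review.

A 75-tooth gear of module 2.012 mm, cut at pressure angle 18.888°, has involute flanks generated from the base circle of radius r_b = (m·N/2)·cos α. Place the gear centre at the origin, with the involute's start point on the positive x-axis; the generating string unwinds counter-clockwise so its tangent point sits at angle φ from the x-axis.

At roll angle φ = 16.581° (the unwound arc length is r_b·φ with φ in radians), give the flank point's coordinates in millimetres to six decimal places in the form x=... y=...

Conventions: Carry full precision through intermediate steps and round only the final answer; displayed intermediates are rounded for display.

x=74.314243 y=0.571903

class = single-mesh tooth geometry [base-circle involute, m = 2.012, 75T]
pitch radius r_p = m·N/2 = 2.012·75/2 = 75.450000
base radius r_b = r_p·cos α = 75.450000·cos 18.888° = 71.387257
roll angle φ = 16.581° = 0.28939304 rad
x = r_b·(cos φ + φ·sin φ) = 74.314243
y = r_b·(sin φ − φ·cos φ) = 0.571903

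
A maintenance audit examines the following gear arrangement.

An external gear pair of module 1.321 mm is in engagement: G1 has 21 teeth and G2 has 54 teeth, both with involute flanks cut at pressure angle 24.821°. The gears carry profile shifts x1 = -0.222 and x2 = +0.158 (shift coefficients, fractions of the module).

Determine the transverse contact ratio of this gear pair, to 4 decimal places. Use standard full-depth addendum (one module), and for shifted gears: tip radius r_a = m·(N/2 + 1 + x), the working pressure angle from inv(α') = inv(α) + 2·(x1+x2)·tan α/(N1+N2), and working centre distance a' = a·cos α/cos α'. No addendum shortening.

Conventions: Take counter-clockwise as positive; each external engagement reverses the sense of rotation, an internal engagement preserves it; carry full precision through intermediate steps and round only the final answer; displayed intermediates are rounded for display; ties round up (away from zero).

topology: single-mesh involute geometry — m = 1.321, 21T/54T pair
base radii: r_b1 = 12.589194, r_b2 = 32.372214
tip radii: r_a1 = 14.898238, r_a2 = 37.196718
inv(α') = inv(24.821°) + 2·(-0.222+0.158)·tan α/(21+54) = 0.02851219  ⇒  α' = 24.60750°
a' = a·cos α / cos α' = 49.5375·cos 24.821°/cos 24.60750° = 49.452615
action lengths: √(r_a1²−r_b1²) = 7.966786, √(r_a2²−r_b2²) = 18.320360
base pitch p_b = π·m·cos α = 3.766678
CR = (7.966786 + 18.320360 − 49.452615·sin 24.60750°)/3.766678 = 1.511966
contact ratio ≈ 1.5120

1.5120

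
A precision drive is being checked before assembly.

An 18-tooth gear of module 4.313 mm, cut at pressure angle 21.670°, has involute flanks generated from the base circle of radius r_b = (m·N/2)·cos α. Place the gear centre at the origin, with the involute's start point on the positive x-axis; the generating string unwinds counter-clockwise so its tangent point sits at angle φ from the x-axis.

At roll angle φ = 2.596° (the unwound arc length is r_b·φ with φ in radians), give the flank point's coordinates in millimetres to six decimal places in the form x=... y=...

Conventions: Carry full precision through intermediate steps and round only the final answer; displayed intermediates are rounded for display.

x=36.110657 y=0.001118

recognized (one wheel, involute flank): single-mesh tooth geometry, m = 4.313, N = 18
pitch radius r_p = m·N/2 = 4.313·18/2 = 38.817000
base radius r_b = r_p·cos α = 38.817000·cos 21.670° = 36.073649
roll angle φ = 2.596° = 0.04530875 rad
x = r_b·(cos φ + φ·sin φ) = 36.110657
y = r_b·(sin φ − φ·cos φ) = 0.001118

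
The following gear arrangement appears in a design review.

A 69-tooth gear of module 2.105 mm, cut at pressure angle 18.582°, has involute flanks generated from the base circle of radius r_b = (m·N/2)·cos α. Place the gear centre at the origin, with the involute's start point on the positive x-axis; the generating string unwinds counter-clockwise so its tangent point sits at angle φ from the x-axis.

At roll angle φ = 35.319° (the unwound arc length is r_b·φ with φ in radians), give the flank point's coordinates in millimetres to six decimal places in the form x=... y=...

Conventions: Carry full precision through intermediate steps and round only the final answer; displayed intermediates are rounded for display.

recognized (one wheel, involute flank): single-mesh tooth geometry, m = 2.105, N = 69
pitch radius r_p = m·N/2 = 2.105·69/2 = 72.622500
base radius r_b = r_p·cos α = 72.622500·cos 18.582° = 68.836585
roll angle φ = 35.319° = 0.61643284 rad
x = r_b·(cos φ + φ·sin φ) = 80.698722
y = r_b·(sin φ − φ·cos φ) = 5.173233

x=80.698722 y=5.173233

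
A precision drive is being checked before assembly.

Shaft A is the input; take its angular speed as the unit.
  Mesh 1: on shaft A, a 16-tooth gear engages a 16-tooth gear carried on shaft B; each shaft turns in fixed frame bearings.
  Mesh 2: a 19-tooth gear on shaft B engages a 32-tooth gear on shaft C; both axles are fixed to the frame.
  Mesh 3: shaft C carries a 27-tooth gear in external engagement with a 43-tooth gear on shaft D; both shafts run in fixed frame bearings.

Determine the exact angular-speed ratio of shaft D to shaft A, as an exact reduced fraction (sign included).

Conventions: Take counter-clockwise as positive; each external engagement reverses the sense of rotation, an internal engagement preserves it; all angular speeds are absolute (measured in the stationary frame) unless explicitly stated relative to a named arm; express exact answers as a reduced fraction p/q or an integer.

-513/1376

class = fixed-axis compound train [3 meshes; 3 ratios multiply, 3 sense flips]
mesh 1 [16T→16T]: running ratio 1, sense −
mesh 2 [19T→32T]: running ratio 19/32, sense +
mesh 3 [27T→43T]: running ratio 513/1376, sense −
ω_out/ω_in = -513/1376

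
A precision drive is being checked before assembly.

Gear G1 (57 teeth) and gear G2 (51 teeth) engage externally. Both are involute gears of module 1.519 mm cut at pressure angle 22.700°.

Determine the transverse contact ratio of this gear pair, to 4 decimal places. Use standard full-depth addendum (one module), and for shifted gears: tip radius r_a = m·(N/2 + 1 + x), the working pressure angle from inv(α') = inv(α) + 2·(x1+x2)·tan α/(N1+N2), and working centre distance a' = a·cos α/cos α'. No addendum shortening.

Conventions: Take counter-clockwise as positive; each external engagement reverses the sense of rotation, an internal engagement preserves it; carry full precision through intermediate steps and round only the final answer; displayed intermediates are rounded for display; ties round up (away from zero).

1.6350

single-mesh involute tooth geometry (57T engaging 51T at module 1.519)
base radii: r_b1 = 39.938058, r_b2 = 35.734052
tip radii: r_a1 = 44.810500, r_a2 = 40.253500
no profile shift: α' = α, a' = a
action lengths: √(r_a1²−r_b1²) = 20.320740, √(r_a2²−r_b2²) = 18.531644
base pitch p_b = π·m·cos α = 4.402425
CR = (20.320740 + 18.531644 − 82.026000·sin 22.70000°)/4.402425 = 1.635020
contact ratio ≈ 1.6350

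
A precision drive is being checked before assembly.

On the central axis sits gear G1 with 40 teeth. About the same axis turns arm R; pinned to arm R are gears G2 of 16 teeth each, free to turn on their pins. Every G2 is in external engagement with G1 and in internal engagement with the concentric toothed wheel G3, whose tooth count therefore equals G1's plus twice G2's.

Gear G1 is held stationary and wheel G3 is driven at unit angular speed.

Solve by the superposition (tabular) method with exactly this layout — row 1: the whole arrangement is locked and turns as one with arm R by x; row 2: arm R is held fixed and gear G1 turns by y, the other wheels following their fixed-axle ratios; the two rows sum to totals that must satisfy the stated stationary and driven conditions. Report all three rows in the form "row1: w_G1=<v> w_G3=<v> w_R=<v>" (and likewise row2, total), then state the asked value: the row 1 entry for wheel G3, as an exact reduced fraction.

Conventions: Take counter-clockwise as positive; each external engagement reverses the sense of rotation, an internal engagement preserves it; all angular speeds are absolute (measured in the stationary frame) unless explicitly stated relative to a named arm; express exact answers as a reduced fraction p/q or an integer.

topology: planetary set — G1 40T / G2 16T / G3 72T, arm = carrier (Willis)
row 1: whole set turns with the arm by x
superposition row 2 [arm held]: sun y, ring −(40/72)·y, arm 0
boundary: total ω_sun = x + y = 0 and total ω_ring = x − (40/72)·y = 1  ⇒  y = -9/14, x = 9/14
row 2 ring = −(40/72)·(-9/14) = 5/14
totals (row 1 + row 2): sun 9/14 + (-9/14) = 0, ring 9/14 + 5/14 = 1, arm 9/14 + 0 = 9/14
asked cell (row1, ring) = 9/14

row1: w_G1=9/14 w_G3=9/14 w_R=9/14
row2: w_G1=-9/14 w_G3=5/14 w_R=0
total: w_G1=0 w_G3=1 w_R=9/14
asked value: 9/14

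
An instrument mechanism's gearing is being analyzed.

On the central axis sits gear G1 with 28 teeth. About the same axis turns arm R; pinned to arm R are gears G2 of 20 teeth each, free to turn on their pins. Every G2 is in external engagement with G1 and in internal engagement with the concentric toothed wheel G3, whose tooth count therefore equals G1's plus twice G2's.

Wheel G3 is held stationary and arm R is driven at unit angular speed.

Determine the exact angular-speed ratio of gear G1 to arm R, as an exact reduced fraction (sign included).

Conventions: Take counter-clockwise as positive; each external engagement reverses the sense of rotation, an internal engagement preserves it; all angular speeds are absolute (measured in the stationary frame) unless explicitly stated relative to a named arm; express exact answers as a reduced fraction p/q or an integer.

class = planetary set [G3 = 28+2·20 = 68; Willis about the carrier]
ring teeth: 28 + 2·20 = 68
28(ω_sun−ω_arm) = −68(ω_ring−ω_arm),  ω_ring = 0, ω_arm = 1
ω_sun = 1 − (68/28)(0−1) = 24/7
ω_out/ω_in = 24/7

24/7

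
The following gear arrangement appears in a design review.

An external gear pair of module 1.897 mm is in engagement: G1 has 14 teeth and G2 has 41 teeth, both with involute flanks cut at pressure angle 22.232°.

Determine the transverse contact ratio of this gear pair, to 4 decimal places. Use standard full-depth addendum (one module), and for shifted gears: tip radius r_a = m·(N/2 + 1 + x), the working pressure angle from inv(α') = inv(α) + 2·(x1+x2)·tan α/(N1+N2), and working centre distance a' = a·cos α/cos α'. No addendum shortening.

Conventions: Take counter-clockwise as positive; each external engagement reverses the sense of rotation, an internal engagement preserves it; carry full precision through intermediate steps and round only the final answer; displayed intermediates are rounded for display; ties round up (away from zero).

single-mesh involute tooth geometry (14T engaging 41T at module 1.897)
base radii: r_b1 = 12.291831, r_b2 = 35.997506
tip radii: r_a1 = 15.176000, r_a2 = 40.785500
no profile shift: α' = α, a' = a
action lengths: √(r_a1²−r_b1²) = 8.900666, √(r_a2²−r_b2²) = 19.173851
base pitch p_b = π·m·cos α = 5.516561
CR = (8.900666 + 19.173851 − 52.167500·sin 22.23200°)/5.516561 = 1.511183
contact ratio ≈ 1.5112

1.5112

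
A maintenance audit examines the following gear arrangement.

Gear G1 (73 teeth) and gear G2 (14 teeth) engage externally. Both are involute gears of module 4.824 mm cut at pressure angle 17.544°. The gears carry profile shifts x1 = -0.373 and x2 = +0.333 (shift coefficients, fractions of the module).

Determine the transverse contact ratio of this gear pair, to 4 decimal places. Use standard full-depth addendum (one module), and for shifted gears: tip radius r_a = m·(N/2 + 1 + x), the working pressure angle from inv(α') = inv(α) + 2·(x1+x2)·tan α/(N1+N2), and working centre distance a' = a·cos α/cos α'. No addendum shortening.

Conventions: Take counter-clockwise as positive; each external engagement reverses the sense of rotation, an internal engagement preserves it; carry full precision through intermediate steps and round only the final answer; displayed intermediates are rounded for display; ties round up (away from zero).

topology: single-mesh involute geometry — m = 4.824, 73T/14T pair
base radii: r_b1 = 167.885956, r_b2 = 32.197307
tip radii: r_a1 = 179.100648, r_a2 = 40.198392
inv(α') = inv(17.544°) + 2·(-0.373+0.333)·tan α/(73+14) = 0.00965201  ⇒  α' = 17.37563°
a' = a·cos α / cos α' = 209.8440·cos 17.544°/cos 17.37563° = 209.650140
action lengths: √(r_a1²−r_b1²) = 62.380670, √(r_a2²−r_b2²) = 24.067492
base pitch p_b = π·m·cos α = 14.450117
CR = (62.380670 + 24.067492 − 209.650140·sin 17.37563°)/14.450117 = 1.649765
contact ratio ≈ 1.6498

1.6498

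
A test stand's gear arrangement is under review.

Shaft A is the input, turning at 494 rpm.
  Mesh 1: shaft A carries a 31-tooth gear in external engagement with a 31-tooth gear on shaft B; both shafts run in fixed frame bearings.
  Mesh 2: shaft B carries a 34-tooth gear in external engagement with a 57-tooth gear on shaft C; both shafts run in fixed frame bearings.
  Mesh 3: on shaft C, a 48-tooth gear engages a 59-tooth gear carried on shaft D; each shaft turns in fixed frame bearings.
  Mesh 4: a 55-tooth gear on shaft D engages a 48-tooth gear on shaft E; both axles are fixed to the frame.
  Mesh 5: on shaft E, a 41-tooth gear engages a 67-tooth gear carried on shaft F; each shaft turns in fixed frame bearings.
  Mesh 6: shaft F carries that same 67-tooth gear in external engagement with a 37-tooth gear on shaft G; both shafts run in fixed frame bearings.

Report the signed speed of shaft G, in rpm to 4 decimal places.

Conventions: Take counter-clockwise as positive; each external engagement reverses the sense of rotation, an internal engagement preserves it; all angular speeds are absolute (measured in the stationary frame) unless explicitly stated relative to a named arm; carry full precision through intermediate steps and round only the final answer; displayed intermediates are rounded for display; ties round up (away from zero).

+304.3854 rpm

class = fixed-axis compound train [6 meshes; 6 ratios multiply, 6 sense flips]
mesh 1 [31T→31T]: ω = 494.0000×31/31 = 494.0000 rpm, sense flips to −
mesh 2 [34T→57T]: ω = 494.0000×34/57 = 294.6667 rpm, sense flips to +
mesh 3 [48T→59T]: ω = 294.6667×48/59 = 239.7288 rpm, sense flips to −
mesh 4 [55T→48T]: ω = 239.7288×55/48 = 274.6893 rpm, sense flips to +
mesh 5 [41T→67T]: ω = 274.6893×41/67 = 168.0934 rpm, sense flips to −
mesh 6 [67T→37T]: ω = 168.0934×67/37 = 304.3854 rpm, sense flips to +
signed output speed = +304.3854 rpm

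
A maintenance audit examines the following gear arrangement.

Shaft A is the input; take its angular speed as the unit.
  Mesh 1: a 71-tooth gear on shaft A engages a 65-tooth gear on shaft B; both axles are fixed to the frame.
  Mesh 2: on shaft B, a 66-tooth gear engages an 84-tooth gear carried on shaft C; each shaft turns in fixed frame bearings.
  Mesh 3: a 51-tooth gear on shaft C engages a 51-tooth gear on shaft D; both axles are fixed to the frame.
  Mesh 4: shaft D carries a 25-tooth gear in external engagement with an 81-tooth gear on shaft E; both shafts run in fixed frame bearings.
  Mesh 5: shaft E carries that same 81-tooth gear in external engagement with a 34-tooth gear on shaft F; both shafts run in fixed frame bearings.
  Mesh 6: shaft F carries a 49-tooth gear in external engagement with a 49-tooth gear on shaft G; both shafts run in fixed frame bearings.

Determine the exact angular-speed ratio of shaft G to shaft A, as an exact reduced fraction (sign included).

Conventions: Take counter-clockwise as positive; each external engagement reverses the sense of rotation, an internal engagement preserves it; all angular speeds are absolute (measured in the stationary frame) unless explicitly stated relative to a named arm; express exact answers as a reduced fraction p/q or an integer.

class = fixed-axis compound train [6 meshes; 6 ratios multiply, 6 sense flips]
mesh 1 [71T→65T]: running ratio 71/65, sense −
mesh 2 [66T→84T]: running ratio 781/910, sense +
mesh 3 [51T→51T]: running ratio 781/910, sense −
mesh 4 [25T→81T]: running ratio 3905/14742, sense +
mesh 5 [81T→34T]: running ratio 3905/6188, sense −
mesh 6 [49T→49T]: running ratio 3905/6188, sense +
ω_out/ω_in = 3905/6188

3905/6188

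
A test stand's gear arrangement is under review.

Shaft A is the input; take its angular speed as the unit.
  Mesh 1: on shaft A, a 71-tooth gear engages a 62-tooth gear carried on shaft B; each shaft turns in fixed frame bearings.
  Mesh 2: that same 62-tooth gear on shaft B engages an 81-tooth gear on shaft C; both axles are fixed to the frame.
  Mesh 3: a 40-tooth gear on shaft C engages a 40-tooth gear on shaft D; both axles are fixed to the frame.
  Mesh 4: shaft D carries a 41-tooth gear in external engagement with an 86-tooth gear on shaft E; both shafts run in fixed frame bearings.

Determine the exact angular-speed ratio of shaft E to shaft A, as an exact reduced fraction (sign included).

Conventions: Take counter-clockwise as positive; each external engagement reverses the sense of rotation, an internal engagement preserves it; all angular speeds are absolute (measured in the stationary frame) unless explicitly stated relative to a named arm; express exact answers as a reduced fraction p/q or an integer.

2911/6966

class = fixed-axis compound train [4 meshes; 4 ratios multiply, 4 sense flips]
mesh 1 [71T→62T]: running ratio 71/62, sense −
mesh 2 [62T→81T]: running ratio 71/81, sense +
mesh 3 [40T→40T]: running ratio 71/81, sense −
mesh 4 [41T→86T]: running ratio 2911/6966, sense +
ω_out/ω_in = 2911/6966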